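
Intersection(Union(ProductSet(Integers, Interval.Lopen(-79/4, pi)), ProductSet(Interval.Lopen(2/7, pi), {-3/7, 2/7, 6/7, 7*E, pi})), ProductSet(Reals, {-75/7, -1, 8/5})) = ProductSet(Integers, {-75/7, -1, 8/5})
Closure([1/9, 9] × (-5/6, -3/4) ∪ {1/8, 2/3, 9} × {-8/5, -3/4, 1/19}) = ({1/8, 2/3, 9} × {-8/5, -3/4, 1/19}) ∪ ([1/9, 9] × [-5/6, -3/4])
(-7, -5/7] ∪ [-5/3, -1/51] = (-7, -1/51]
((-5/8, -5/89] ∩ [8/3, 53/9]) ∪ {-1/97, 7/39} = {-1/97, 7/39}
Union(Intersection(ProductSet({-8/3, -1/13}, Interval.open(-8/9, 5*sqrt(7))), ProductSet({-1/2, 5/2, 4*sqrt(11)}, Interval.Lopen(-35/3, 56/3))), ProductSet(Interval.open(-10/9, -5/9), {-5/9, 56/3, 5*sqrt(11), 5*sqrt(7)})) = ProductSet(Interval.open(-10/9, -5/9), {-5/9, 56/3, 5*sqrt(11), 5*sqrt(7)})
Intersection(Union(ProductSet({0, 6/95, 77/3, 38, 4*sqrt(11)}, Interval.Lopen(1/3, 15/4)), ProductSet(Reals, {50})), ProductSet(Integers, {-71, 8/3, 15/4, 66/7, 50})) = Union(ProductSet({0, 38}, {8/3, 15/4}), ProductSet(Integers, {50}))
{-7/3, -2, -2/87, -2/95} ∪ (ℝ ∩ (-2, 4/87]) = {-7/3} ∪ [-2, 4/87]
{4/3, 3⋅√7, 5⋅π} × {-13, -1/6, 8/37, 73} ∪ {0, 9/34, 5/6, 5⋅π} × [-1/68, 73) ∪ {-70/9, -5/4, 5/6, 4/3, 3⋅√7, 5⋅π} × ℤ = ({0, 9/34, 5/6, 5⋅π} × [-1/68, 73)) ∪ ({-70/9, -5/4, 5/6, 4/3, 3⋅√7, 5⋅π} × ℤ) ∪ ({4/3, 3⋅√7, 5⋅π} × {-13, -1/6, 8/37, 73})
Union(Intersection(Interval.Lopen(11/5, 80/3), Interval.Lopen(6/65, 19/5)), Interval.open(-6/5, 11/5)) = Union(Interval.open(-6/5, 11/5), Interval.Lopen(11/5, 19/5))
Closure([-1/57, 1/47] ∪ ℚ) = ℚ ∪ (-∞, ∞)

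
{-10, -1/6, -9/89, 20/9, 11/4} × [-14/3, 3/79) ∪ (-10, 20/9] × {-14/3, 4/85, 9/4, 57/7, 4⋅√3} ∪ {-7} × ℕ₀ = ({-7} × ℕ₀) ∪ ({-10, -1/6, -9/89, 20/9, 11/4} × [-14/3, 3/79)) ∪ ((-10, 20/9] × {-14/3, 4/85, 9/4, 57/7, 4⋅√3})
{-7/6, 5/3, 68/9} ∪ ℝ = ℝ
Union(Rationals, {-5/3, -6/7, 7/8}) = Rationals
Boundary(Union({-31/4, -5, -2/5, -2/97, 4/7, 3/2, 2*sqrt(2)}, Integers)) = Union({-31/4, -2/5, -2/97, 4/7, 3/2, 2*sqrt(2)}, Integers)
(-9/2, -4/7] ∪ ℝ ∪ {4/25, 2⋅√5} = (-∞, ∞)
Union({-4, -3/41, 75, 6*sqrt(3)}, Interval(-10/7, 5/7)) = Union({-4, 75, 6*sqrt(3)}, Interval(-10/7, 5/7))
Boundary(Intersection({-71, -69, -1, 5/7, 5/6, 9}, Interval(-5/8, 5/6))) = {5/7, 5/6}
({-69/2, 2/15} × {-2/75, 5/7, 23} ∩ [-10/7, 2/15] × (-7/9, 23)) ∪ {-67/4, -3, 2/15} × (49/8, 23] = ({2/15} × {-2/75, 5/7}) ∪ ({-67/4, -3, 2/15} × (49/8, 23])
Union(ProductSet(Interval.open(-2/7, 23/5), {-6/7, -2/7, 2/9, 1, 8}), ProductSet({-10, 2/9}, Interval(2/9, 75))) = Union(ProductSet({-10, 2/9}, Interval(2/9, 75)), ProductSet(Interval.open(-2/7, 23/5), {-6/7, -2/7, 2/9, 1, 8}))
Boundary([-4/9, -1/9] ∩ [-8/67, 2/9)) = {-8/67, -1/9}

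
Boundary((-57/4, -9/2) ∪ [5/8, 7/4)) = {-57/4, -9/2, 5/8, 7/4}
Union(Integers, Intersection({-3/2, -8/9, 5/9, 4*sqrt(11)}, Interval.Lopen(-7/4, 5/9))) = Union({-3/2, -8/9, 5/9}, Integers)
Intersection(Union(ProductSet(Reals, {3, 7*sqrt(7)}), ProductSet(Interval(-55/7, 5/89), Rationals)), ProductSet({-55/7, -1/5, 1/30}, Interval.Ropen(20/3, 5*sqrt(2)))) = ProductSet({-55/7, -1/5, 1/30}, Intersection(Interval.Ropen(20/3, 5*sqrt(2)), Rationals))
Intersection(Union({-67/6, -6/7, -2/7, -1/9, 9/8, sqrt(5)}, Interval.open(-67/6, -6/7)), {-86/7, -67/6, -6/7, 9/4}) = {-67/6, -6/7}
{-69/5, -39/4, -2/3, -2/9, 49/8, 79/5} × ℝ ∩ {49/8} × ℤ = {49/8} × ℤ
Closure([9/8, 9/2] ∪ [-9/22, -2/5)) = [-9/22, -2/5] ∪ [9/8, 9/2]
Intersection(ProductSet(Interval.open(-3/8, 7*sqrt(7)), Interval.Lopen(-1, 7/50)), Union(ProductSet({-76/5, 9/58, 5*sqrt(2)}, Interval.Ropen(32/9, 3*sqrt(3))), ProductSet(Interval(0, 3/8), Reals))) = ProductSet(Interval(0, 3/8), Interval.Lopen(-1, 7/50))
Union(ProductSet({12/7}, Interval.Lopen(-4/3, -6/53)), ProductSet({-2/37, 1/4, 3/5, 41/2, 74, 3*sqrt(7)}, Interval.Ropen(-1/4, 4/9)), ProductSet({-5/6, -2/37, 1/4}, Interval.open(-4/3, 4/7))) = Union(ProductSet({12/7}, Interval.Lopen(-4/3, -6/53)), ProductSet({-5/6, -2/37, 1/4}, Interval.open(-4/3, 4/7)), ProductSet({-2/37, 1/4, 3/5, 41/2, 74, 3*sqrt(7)}, Interval.Ropen(-1/4, 4/9)))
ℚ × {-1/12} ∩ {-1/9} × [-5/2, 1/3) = {-1/9} × {-1/12}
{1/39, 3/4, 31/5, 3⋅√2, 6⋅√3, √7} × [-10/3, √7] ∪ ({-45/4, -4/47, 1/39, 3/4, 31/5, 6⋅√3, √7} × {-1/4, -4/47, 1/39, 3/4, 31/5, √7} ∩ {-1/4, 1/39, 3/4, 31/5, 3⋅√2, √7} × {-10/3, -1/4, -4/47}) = {1/39, 3/4, 31/5, 3⋅√2, 6⋅√3, √7} × [-10/3, √7]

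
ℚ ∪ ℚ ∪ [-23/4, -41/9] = ℚ ∪ [-23/4, -41/9]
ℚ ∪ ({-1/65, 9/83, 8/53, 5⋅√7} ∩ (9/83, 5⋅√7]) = ℚ ∪ {5⋅√7}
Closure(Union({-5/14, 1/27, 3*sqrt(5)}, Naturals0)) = Union({-5/14, 1/27, 3*sqrt(5)}, Naturals0)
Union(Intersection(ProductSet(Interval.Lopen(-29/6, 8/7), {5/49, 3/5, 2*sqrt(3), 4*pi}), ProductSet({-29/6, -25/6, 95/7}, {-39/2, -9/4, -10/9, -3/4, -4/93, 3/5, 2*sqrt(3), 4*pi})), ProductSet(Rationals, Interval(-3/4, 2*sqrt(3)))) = Union(ProductSet({-25/6}, {3/5, 2*sqrt(3), 4*pi}), ProductSet(Rationals, Interval(-3/4, 2*sqrt(3))))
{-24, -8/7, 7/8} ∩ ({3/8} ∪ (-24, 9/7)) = {-8/7, 7/8}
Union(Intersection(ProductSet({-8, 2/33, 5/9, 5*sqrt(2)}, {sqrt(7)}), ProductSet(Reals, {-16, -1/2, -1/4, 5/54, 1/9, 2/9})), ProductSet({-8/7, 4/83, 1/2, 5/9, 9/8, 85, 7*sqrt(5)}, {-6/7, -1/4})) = ProductSet({-8/7, 4/83, 1/2, 5/9, 9/8, 85, 7*sqrt(5)}, {-6/7, -1/4})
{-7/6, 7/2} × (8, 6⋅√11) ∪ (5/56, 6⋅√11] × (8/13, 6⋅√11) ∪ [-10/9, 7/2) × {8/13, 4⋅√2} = ({-7/6, 7/2} × (8, 6⋅√11)) ∪ ([-10/9, 7/2) × {8/13, 4⋅√2}) ∪ ((5/56, 6⋅√11] × (8/13, 6⋅√11))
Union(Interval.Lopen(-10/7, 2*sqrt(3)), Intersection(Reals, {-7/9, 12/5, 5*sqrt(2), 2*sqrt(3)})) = Union({5*sqrt(2)}, Interval.Lopen(-10/7, 2*sqrt(3)))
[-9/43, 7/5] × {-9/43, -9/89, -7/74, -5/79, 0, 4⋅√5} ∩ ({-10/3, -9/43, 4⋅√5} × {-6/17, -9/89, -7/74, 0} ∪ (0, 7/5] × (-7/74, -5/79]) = ({-9/43} × {-9/89, -7/74, 0}) ∪ ((0, 7/5] × {-5/79})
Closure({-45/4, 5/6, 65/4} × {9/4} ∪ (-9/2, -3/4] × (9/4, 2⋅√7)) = ({-45/4, 5/6, 65/4} × {9/4}) ∪ ({-9/2, -3/4} × [9/4, 2⋅√7]) ∪ ([-9/2, -3/4] × {9/4, 2⋅√7}) ∪ ((-9/2, -3/4] × (9/4, 2⋅√7))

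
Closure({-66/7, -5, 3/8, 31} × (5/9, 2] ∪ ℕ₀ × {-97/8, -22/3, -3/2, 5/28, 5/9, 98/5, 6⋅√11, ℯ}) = ({-66/7, -5, 3/8, 31} × [5/9, 2]) ∪ (ℕ₀ × {-97/8, -22/3, -3/2, 5/28, 5/9, 98/5, 6⋅√11, ℯ})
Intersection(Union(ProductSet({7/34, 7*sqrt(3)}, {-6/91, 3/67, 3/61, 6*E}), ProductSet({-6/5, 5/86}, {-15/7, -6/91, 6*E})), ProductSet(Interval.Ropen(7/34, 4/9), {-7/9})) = EmptySet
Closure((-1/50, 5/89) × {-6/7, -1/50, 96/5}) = [-1/50, 5/89] × {-6/7, -1/50, 96/5}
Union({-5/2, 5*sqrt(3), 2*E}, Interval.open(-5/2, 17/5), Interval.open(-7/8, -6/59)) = Union({5*sqrt(3), 2*E}, Interval.Ropen(-5/2, 17/5))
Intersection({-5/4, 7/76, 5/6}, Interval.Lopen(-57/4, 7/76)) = {-5/4, 7/76}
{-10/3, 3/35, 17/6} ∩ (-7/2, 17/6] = {-10/3, 3/35, 17/6}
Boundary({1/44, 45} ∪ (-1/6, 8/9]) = {-1/6, 8/9, 45}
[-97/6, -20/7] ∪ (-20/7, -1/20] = [-97/6, -1/20]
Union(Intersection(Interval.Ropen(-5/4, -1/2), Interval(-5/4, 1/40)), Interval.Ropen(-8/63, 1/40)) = Union(Interval.Ropen(-5/4, -1/2), Interval.Ropen(-8/63, 1/40))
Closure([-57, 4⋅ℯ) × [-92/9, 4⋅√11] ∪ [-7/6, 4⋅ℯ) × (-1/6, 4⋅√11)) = [-57, 4⋅ℯ] × [-92/9, 4⋅√11]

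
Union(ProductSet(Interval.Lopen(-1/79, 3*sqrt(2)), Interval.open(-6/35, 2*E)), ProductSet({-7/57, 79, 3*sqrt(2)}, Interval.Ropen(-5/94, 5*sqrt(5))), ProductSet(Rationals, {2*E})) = Union(ProductSet({-7/57, 79, 3*sqrt(2)}, Interval.Ropen(-5/94, 5*sqrt(5))), ProductSet(Interval.Lopen(-1/79, 3*sqrt(2)), Interval.open(-6/35, 2*E)), ProductSet(Rationals, {2*E}))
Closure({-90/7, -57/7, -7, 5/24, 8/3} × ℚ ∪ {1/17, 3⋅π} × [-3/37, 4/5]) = ({-90/7, -57/7, -7, 5/24, 8/3} × ℝ) ∪ ({1/17, 3⋅π} × [-3/37, 4/5])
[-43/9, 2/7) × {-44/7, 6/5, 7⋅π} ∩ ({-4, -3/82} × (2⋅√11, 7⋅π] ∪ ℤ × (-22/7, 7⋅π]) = ({-4, -3/82} × {7⋅π}) ∪ ({-4, -3, …, 0} × {6/5, 7⋅π})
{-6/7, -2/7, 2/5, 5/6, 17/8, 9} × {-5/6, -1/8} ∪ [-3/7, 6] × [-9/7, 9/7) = ({-6/7, -2/7, 2/5, 5/6, 17/8, 9} × {-5/6, -1/8}) ∪ ([-3/7, 6] × [-9/7, 9/7))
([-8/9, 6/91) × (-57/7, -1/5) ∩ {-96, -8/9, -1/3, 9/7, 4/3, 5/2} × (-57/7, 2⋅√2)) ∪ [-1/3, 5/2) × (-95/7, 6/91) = ({-8/9, -1/3} × (-57/7, -1/5)) ∪ ([-1/3, 5/2) × (-95/7, 6/91))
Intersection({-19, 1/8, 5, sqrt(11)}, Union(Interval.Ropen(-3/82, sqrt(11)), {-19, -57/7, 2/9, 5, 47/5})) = {-19, 1/8, 5}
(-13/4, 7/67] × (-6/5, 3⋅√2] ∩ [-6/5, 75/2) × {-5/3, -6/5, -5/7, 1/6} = [-6/5, 7/67] × {-5/7, 1/6}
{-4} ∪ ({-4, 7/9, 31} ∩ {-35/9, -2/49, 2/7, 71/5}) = {-4}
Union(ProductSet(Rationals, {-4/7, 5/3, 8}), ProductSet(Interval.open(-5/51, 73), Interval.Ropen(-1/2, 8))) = Union(ProductSet(Interval.open(-5/51, 73), Interval.Ropen(-1/2, 8)), ProductSet(Rationals, {-4/7, 5/3, 8}))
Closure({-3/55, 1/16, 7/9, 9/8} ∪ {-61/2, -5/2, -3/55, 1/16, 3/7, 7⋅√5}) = {-61/2, -5/2, -3/55, 1/16, 3/7, 7/9, 9/8, 7⋅√5}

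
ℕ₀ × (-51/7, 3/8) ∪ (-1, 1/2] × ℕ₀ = ((-1, 1/2] × ℕ₀) ∪ (ℕ₀ × (-51/7, 3/8))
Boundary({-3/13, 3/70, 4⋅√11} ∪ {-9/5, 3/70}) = {-9/5, -3/13, 3/70, 4⋅√11}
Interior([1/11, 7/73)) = (1/11, 7/73)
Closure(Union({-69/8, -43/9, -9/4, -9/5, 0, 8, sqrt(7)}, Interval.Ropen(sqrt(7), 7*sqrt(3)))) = Union({-69/8, -43/9, -9/4, -9/5, 0}, Interval(sqrt(7), 7*sqrt(3)))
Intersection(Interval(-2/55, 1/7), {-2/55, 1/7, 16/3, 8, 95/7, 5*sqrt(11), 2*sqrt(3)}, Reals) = {-2/55, 1/7}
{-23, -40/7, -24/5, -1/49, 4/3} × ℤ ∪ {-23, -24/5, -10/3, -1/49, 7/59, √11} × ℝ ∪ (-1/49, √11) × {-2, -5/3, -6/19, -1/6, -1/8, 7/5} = ({-23, -40/7, -24/5, -1/49, 4/3} × ℤ) ∪ ({-23, -24/5, -10/3, -1/49, 7/59, √11} × ℝ) ∪ ((-1/49, √11) × {-2, -5/3, -6/19, -1/6, -1/8, 7/5})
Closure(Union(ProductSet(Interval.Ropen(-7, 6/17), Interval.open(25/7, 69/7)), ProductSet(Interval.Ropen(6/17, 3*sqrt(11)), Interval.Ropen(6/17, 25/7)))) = Union(ProductSet({-7, 6/17}, Interval(25/7, 69/7)), ProductSet({6/17, 3*sqrt(11)}, Interval(6/17, 25/7)), ProductSet(Interval(-7, 6/17), {25/7, 69/7}), ProductSet(Interval.Ropen(-7, 6/17), Interval.open(25/7, 69/7)), ProductSet(Interval(6/17, 3*sqrt(11)), {6/17, 25/7}), ProductSet(Interval.Ropen(6/17, 3*sqrt(11)), Interval.Ropen(6/17, 25/7)))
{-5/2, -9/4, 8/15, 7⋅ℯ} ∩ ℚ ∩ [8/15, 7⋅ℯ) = {8/15}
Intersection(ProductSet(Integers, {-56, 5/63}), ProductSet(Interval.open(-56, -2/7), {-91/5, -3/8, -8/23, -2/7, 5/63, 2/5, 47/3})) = ProductSet(Range(-55, 0, 1), {5/63})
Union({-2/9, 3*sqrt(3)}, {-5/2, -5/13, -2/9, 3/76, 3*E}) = {-5/2, -5/13, -2/9, 3/76, 3*sqrt(3), 3*E}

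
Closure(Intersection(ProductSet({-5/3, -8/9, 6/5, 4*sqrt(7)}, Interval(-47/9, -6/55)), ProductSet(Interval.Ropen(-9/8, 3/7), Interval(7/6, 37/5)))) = EmptySet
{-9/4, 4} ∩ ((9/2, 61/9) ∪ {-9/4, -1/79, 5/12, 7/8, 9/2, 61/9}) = {-9/4}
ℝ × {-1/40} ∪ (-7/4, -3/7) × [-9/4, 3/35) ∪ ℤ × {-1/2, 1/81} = (ℝ × {-1/40}) ∪ (ℤ × {-1/2, 1/81}) ∪ ((-7/4, -3/7) × [-9/4, 3/35))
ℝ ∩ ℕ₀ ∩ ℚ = ℕ₀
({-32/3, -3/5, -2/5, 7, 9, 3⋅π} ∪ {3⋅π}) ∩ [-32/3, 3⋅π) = {-32/3, -3/5, -2/5, 7, 9}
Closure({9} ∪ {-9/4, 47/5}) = {-9/4, 9, 47/5}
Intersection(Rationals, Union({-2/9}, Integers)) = Union({-2/9}, Integers)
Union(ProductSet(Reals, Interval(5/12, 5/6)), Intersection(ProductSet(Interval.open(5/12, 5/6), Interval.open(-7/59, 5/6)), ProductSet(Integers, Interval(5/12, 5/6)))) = ProductSet(Reals, Interval(5/12, 5/6))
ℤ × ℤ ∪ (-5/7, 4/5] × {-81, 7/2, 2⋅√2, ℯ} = (ℤ × ℤ) ∪ ((-5/7, 4/5] × {-81, 7/2, 2⋅√2, ℯ})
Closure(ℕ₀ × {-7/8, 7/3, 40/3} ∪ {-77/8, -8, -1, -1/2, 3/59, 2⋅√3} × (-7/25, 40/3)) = (ℕ₀ × {-7/8, 7/3, 40/3}) ∪ ({-77/8, -8, -1, -1/2, 3/59, 2⋅√3} × [-7/25, 40/3])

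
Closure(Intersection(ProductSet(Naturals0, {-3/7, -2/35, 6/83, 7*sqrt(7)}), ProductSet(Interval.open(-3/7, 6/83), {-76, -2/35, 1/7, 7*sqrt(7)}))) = ProductSet(Range(0, 1, 1), {-2/35, 7*sqrt(7)})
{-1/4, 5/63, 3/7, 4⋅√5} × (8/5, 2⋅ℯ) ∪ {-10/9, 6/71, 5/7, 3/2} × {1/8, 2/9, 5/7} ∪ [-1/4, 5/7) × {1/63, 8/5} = ([-1/4, 5/7) × {1/63, 8/5}) ∪ ({-10/9, 6/71, 5/7, 3/2} × {1/8, 2/9, 5/7}) ∪ ({-1/4, 5/63, 3/7, 4⋅√5} × (8/5, 2⋅ℯ))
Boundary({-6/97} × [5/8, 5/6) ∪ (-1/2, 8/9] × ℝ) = {-1/2, 8/9} × ℝ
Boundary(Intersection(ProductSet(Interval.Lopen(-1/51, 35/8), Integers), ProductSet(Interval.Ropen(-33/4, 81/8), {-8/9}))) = EmptySet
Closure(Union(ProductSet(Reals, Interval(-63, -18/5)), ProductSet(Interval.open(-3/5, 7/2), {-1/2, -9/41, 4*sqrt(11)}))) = Union(ProductSet(Interval(-3/5, 7/2), {-1/2, -9/41, 4*sqrt(11)}), ProductSet(Reals, Interval(-63, -18/5)))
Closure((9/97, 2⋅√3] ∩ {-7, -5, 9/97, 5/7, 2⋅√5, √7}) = {5/7, √7}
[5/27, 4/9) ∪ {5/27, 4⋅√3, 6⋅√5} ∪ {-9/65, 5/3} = {-9/65, 5/3, 4⋅√3, 6⋅√5} ∪ [5/27, 4/9)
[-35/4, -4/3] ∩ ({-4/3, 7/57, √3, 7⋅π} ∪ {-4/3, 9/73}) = {-4/3}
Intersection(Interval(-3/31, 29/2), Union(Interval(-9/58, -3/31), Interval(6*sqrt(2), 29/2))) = Union({-3/31}, Interval(6*sqrt(2), 29/2))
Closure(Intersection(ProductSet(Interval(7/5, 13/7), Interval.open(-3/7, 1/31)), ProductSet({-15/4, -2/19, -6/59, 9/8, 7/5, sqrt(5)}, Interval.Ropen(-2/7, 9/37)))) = ProductSet({7/5}, Interval(-2/7, 1/31))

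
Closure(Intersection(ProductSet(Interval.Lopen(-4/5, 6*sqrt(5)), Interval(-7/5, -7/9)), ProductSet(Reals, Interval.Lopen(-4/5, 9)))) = Union(ProductSet({-4/5, 6*sqrt(5)}, Interval(-4/5, -7/9)), ProductSet(Interval(-4/5, 6*sqrt(5)), {-4/5, -7/9}), ProductSet(Interval.Lopen(-4/5, 6*sqrt(5)), Interval.Lopen(-4/5, -7/9)))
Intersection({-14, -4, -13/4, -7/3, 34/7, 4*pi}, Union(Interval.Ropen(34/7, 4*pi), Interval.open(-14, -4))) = {34/7}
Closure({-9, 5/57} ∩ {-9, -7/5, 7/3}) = {-9}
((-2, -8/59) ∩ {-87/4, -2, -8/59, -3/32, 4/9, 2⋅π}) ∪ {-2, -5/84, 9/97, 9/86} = {-2, -5/84, 9/97, 9/86}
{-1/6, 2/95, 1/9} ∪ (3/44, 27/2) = {-1/6, 2/95} ∪ (3/44, 27/2)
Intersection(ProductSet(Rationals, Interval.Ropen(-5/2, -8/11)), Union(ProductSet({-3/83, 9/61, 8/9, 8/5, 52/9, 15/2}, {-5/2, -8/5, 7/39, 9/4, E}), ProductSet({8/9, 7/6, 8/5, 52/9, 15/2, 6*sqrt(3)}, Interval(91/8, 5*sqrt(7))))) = ProductSet({-3/83, 9/61, 8/9, 8/5, 52/9, 15/2}, {-5/2, -8/5})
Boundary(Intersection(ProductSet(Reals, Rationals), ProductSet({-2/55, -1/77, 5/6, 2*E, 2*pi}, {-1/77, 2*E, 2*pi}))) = ProductSet({-2/55, -1/77, 5/6, 2*E, 2*pi}, {-1/77})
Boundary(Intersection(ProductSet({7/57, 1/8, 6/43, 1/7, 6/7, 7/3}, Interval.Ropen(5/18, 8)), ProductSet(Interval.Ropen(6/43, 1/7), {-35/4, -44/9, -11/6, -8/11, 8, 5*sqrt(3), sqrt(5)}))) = ProductSet({6/43}, {sqrt(5)})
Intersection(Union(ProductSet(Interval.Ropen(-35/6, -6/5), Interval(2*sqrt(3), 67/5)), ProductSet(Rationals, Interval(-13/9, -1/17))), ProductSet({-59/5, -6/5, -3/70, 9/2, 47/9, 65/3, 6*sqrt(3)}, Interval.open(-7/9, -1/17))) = ProductSet({-59/5, -6/5, -3/70, 9/2, 47/9, 65/3}, Interval.open(-7/9, -1/17))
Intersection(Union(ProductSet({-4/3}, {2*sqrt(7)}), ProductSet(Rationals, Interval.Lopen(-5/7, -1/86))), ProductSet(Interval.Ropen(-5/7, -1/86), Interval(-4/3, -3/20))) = ProductSet(Intersection(Interval.Ropen(-5/7, -1/86), Rationals), Interval.Lopen(-5/7, -3/20))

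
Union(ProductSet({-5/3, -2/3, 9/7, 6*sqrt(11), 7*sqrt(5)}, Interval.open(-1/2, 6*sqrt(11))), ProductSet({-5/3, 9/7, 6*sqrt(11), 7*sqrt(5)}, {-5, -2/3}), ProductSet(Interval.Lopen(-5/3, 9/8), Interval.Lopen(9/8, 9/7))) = Union(ProductSet({-5/3, 9/7, 6*sqrt(11), 7*sqrt(5)}, {-5, -2/3}), ProductSet({-5/3, -2/3, 9/7, 6*sqrt(11), 7*sqrt(5)}, Interval.open(-1/2, 6*sqrt(11))), ProductSet(Interval.Lopen(-5/3, 9/8), Interval.Lopen(9/8, 9/7)))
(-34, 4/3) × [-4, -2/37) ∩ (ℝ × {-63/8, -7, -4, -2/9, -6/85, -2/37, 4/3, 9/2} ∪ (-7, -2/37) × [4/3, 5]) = (-34, 4/3) × {-4, -2/9, -6/85}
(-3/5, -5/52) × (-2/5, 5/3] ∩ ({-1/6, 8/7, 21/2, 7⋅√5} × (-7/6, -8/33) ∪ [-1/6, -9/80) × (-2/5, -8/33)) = [-1/6, -9/80) × (-2/5, -8/33)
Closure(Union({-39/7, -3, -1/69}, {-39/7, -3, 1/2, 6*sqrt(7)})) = {-39/7, -3, -1/69, 1/2, 6*sqrt(7)}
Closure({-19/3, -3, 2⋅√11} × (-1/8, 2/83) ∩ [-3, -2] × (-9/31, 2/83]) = {-3} × [-1/8, 2/83]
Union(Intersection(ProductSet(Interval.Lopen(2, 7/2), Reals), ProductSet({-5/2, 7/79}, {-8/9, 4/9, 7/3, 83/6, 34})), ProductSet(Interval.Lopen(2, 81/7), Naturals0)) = ProductSet(Interval.Lopen(2, 81/7), Naturals0)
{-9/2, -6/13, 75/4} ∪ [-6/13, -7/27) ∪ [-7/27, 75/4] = {-9/2} ∪ [-6/13, 75/4]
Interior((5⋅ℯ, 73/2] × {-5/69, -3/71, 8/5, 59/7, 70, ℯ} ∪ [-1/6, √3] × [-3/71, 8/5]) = (-1/6, √3) × (-3/71, 8/5)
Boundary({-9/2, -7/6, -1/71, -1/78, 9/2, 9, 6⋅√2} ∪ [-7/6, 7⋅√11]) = {-9/2, -7/6, 7⋅√11}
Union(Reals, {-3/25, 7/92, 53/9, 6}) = Reals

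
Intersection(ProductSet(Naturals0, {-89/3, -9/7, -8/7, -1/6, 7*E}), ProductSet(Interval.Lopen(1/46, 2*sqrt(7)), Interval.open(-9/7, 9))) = ProductSet(Range(1, 6, 1), {-8/7, -1/6})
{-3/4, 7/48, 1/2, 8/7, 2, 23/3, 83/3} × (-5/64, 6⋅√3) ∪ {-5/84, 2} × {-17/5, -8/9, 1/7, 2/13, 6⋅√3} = ({-5/84, 2} × {-17/5, -8/9, 1/7, 2/13, 6⋅√3}) ∪ ({-3/4, 7/48, 1/2, 8/7, 2, 23/3, 83/3} × (-5/64, 6⋅√3))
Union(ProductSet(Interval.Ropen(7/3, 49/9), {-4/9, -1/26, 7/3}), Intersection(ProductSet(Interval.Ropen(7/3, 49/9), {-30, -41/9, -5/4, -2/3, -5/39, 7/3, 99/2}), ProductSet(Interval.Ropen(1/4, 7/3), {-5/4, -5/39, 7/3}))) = ProductSet(Interval.Ropen(7/3, 49/9), {-4/9, -1/26, 7/3})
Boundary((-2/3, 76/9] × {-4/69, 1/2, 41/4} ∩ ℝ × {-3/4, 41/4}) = [-2/3, 76/9] × {41/4}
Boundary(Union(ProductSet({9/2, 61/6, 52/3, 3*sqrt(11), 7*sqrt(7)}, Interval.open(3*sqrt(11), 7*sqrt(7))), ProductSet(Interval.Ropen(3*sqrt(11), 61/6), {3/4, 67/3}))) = Union(ProductSet({9/2, 61/6, 52/3, 3*sqrt(11), 7*sqrt(7)}, Interval(3*sqrt(11), 7*sqrt(7))), ProductSet(Interval(3*sqrt(11), 61/6), {3/4, 67/3}))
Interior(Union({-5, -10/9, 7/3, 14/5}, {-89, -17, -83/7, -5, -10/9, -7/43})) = EmptySet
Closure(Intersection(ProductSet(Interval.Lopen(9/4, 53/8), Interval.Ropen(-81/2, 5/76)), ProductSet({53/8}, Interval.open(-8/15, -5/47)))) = ProductSet({53/8}, Interval(-8/15, -5/47))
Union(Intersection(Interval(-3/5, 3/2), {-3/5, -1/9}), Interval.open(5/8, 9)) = Union({-3/5, -1/9}, Interval.open(5/8, 9))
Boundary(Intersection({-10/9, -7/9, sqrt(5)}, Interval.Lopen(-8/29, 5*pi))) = {sqrt(5)}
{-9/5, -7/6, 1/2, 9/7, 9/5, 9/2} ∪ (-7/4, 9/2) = {-9/5} ∪ (-7/4, 9/2]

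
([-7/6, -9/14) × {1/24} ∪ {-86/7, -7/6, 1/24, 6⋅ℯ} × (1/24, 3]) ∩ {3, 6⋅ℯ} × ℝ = {6⋅ℯ} × (1/24, 3]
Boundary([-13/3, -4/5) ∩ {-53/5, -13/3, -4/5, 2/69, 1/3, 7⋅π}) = {-13/3}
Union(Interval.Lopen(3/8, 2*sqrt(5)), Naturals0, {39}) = Union(Interval.Lopen(3/8, 2*sqrt(5)), Naturals0)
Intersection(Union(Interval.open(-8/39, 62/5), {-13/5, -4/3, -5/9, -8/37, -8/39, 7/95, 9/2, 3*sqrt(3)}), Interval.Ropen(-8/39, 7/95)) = Interval.Ropen(-8/39, 7/95)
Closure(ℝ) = ℝ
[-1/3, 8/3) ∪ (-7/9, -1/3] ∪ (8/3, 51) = (-7/9, 8/3) ∪ (8/3, 51)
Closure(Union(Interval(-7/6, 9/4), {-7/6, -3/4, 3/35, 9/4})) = Interval(-7/6, 9/4)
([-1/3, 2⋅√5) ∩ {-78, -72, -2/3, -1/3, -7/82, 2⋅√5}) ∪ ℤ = ℤ ∪ {-1/3, -7/82}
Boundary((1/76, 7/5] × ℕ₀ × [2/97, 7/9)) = [1/76, 7/5] × ℕ₀ × [2/97, 7/9]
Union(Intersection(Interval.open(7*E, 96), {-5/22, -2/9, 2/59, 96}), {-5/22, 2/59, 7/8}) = {-5/22, 2/59, 7/8}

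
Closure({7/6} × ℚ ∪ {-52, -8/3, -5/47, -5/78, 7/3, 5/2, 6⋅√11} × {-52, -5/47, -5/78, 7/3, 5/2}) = ({7/6} × ℝ) ∪ ({-52, -8/3, -5/47, -5/78, 7/3, 5/2, 6⋅√11} × {-52, -5/47, -5/78, 7/3, 5/2})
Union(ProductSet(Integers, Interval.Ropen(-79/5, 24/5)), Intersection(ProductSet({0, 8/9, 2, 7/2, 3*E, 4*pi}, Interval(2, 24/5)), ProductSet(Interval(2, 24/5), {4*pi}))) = ProductSet(Integers, Interval.Ropen(-79/5, 24/5))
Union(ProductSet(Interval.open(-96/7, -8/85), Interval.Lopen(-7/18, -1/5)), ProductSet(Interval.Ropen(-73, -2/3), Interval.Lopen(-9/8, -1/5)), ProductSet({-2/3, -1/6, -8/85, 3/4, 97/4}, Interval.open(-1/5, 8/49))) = Union(ProductSet({-2/3, -1/6, -8/85, 3/4, 97/4}, Interval.open(-1/5, 8/49)), ProductSet(Interval.Ropen(-73, -2/3), Interval.Lopen(-9/8, -1/5)), ProductSet(Interval.open(-96/7, -8/85), Interval.Lopen(-7/18, -1/5)))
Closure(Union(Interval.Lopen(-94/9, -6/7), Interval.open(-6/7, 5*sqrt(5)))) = Interval(-94/9, 5*sqrt(5))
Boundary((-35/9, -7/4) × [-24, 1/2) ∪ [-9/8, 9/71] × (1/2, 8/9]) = ({-35/9, -7/4} × [-24, 1/2]) ∪ ({-9/8, 9/71} × [1/2, 8/9]) ∪ ([-35/9, -7/4] × {-24, 1/2}) ∪ ([-9/8, 9/71] × {1/2, 8/9})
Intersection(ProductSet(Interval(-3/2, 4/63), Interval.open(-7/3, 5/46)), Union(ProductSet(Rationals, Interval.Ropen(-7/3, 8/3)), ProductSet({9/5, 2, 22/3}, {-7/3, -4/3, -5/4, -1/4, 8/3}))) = ProductSet(Intersection(Interval(-3/2, 4/63), Rationals), Interval.open(-7/3, 5/46))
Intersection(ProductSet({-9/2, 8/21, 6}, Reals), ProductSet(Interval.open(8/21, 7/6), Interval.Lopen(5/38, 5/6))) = EmptySet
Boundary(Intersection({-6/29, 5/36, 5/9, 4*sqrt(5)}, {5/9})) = {5/9}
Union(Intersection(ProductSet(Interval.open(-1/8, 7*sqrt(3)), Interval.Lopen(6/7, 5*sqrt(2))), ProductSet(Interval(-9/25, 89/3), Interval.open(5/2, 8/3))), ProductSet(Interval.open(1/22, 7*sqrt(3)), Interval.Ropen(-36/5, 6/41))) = Union(ProductSet(Interval.open(-1/8, 7*sqrt(3)), Interval.open(5/2, 8/3)), ProductSet(Interval.open(1/22, 7*sqrt(3)), Interval.Ropen(-36/5, 6/41)))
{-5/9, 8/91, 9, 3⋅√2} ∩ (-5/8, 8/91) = {-5/9}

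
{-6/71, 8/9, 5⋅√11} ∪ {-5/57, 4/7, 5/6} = {-5/57, -6/71, 4/7, 5/6, 8/9, 5⋅√11}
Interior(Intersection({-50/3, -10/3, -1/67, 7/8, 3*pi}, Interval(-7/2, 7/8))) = EmptySet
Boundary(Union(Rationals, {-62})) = Reals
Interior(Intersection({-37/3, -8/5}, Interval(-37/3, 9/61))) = EmptySet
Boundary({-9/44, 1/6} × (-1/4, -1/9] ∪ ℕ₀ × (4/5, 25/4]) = (ℕ₀ × [4/5, 25/4]) ∪ ({-9/44, 1/6} × [-1/4, -1/9])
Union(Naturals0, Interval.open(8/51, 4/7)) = Union(Interval.open(8/51, 4/7), Naturals0)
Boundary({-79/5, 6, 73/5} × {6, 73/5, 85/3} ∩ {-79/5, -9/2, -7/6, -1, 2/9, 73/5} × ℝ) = {-79/5, 73/5} × {6, 73/5, 85/3}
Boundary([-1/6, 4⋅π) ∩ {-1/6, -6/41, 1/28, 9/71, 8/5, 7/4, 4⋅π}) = {-1/6, -6/41, 1/28, 9/71, 8/5, 7/4}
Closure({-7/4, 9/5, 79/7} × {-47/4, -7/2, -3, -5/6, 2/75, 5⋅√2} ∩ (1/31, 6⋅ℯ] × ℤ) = {9/5, 79/7} × {-3}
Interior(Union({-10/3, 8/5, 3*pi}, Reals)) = Reals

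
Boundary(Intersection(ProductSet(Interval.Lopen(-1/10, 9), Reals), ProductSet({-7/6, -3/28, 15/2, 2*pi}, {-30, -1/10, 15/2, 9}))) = ProductSet({15/2, 2*pi}, {-30, -1/10, 15/2, 9})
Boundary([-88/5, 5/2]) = {-88/5, 5/2}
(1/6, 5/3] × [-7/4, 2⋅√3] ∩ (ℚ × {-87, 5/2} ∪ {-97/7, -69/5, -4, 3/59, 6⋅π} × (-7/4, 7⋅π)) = (ℚ ∩ (1/6, 5/3]) × {5/2}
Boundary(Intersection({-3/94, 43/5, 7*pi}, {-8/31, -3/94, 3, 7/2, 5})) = {-3/94}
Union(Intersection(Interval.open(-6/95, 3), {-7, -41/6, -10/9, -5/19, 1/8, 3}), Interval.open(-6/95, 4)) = Interval.open(-6/95, 4)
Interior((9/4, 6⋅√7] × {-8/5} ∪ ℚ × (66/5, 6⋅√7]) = ∅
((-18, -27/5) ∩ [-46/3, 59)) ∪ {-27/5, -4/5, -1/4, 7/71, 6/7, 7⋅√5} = [-46/3, -27/5] ∪ {-4/5, -1/4, 7/71, 6/7, 7⋅√5}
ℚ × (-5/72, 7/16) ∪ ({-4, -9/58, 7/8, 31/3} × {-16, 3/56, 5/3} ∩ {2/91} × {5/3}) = ℚ × (-5/72, 7/16)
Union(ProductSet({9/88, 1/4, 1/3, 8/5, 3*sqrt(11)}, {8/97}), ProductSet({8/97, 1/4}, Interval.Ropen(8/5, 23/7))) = Union(ProductSet({8/97, 1/4}, Interval.Ropen(8/5, 23/7)), ProductSet({9/88, 1/4, 1/3, 8/5, 3*sqrt(11)}, {8/97}))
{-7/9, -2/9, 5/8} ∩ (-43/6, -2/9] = {-7/9, -2/9}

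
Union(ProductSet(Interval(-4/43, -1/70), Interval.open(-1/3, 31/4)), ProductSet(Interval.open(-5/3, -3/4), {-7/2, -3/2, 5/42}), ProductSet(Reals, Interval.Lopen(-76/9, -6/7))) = Union(ProductSet(Interval.open(-5/3, -3/4), {-7/2, -3/2, 5/42}), ProductSet(Interval(-4/43, -1/70), Interval.open(-1/3, 31/4)), ProductSet(Reals, Interval.Lopen(-76/9, -6/7)))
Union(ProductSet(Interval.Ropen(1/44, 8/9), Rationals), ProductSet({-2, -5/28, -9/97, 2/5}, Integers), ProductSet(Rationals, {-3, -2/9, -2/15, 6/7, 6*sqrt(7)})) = Union(ProductSet({-2, -5/28, -9/97, 2/5}, Integers), ProductSet(Interval.Ropen(1/44, 8/9), Rationals), ProductSet(Rationals, {-3, -2/9, -2/15, 6/7, 6*sqrt(7)}))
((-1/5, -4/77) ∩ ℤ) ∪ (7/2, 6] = (7/2, 6]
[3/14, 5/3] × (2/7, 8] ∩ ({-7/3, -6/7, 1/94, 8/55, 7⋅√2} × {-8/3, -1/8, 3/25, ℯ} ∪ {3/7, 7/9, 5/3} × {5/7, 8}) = {3/7, 7/9, 5/3} × {5/7, 8}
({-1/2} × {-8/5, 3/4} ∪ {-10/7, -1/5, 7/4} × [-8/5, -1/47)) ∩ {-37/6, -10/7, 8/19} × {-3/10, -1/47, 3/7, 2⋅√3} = {-10/7} × {-3/10}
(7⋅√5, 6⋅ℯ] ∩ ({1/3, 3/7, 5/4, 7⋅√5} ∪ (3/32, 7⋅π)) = (7⋅√5, 6⋅ℯ]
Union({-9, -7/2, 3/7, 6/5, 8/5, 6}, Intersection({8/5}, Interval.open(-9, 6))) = {-9, -7/2, 3/7, 6/5, 8/5, 6}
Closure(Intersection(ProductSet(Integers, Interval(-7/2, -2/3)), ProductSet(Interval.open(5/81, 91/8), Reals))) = ProductSet(Range(1, 12, 1), Interval(-7/2, -2/3))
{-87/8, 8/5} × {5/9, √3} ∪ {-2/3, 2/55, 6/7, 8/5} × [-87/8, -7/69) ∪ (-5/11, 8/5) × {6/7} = ((-5/11, 8/5) × {6/7}) ∪ ({-87/8, 8/5} × {5/9, √3}) ∪ ({-2/3, 2/55, 6/7, 8/5} × [-87/8, -7/69))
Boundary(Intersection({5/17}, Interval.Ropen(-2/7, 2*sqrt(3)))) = {5/17}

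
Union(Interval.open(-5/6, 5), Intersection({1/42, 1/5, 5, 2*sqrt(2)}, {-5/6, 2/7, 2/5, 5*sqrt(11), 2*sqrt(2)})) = Interval.open(-5/6, 5)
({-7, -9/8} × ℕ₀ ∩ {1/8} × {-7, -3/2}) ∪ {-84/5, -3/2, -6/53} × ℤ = {-84/5, -3/2, -6/53} × ℤ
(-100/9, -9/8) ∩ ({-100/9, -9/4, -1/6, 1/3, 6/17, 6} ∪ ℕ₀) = {-9/4}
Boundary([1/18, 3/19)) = {1/18, 3/19}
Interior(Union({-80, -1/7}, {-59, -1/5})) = EmptySet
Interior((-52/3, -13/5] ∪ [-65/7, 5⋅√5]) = (-52/3, 5⋅√5)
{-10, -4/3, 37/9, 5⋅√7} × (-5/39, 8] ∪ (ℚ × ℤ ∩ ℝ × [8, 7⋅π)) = (ℚ × {8, 9, …, 21}) ∪ ({-10, -4/3, 37/9, 5⋅√7} × (-5/39, 8])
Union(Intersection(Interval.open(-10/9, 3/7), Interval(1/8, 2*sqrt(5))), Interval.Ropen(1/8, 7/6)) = Interval.Ropen(1/8, 7/6)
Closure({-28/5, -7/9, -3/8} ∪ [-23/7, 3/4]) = {-28/5} ∪ [-23/7, 3/4]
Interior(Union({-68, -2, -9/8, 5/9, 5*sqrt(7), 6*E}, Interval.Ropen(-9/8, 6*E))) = Interval.open(-9/8, 6*E)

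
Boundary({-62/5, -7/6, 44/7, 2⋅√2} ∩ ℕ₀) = ∅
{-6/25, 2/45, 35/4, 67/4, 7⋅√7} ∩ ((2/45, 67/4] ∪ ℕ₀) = {35/4, 67/4}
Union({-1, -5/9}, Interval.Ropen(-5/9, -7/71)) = Union({-1}, Interval.Ropen(-5/9, -7/71))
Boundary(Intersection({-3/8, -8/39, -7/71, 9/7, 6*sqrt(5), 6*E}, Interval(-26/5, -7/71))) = {-3/8, -8/39, -7/71}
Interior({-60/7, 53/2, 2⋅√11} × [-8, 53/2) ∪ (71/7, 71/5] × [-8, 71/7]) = (71/7, 71/5) × (-8, 71/7)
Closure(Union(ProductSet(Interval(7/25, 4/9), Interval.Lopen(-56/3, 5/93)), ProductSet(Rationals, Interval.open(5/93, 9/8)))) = Union(ProductSet(Interval(7/25, 4/9), Interval(-56/3, 5/93)), ProductSet(Reals, Interval(5/93, 9/8)))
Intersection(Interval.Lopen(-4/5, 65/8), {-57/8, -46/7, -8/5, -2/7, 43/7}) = {-2/7, 43/7}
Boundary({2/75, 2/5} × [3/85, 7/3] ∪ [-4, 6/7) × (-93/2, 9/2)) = ({-4, 6/7} × [-93/2, 9/2]) ∪ ([-4, 6/7] × {-93/2, 9/2})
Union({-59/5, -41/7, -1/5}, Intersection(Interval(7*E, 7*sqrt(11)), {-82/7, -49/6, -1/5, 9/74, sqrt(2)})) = {-59/5, -41/7, -1/5}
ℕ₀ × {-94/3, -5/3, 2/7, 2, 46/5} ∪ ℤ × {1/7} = (ℤ × {1/7}) ∪ (ℕ₀ × {-94/3, -5/3, 2/7, 2, 46/5})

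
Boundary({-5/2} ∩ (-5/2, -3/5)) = ∅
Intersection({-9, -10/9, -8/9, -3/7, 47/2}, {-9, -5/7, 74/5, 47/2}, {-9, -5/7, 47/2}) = {-9, 47/2}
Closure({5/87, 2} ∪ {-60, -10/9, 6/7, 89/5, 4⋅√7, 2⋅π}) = {-60, -10/9, 5/87, 6/7, 2, 89/5, 4⋅√7, 2⋅π}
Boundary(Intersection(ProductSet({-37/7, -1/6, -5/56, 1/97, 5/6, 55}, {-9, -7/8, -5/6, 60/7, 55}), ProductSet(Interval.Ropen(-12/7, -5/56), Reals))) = ProductSet({-1/6}, {-9, -7/8, -5/6, 60/7, 55})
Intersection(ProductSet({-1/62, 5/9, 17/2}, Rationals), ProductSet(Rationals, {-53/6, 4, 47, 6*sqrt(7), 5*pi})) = ProductSet({-1/62, 5/9, 17/2}, {-53/6, 4, 47})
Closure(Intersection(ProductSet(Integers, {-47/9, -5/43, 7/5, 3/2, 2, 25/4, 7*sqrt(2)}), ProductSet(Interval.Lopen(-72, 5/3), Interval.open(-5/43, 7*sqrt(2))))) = ProductSet(Range(-71, 2, 1), {7/5, 3/2, 2, 25/4})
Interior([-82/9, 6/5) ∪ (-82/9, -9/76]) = (-82/9, 6/5)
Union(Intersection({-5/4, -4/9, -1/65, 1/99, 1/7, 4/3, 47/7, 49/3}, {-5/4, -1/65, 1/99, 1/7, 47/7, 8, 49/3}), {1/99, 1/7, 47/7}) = {-5/4, -1/65, 1/99, 1/7, 47/7, 49/3}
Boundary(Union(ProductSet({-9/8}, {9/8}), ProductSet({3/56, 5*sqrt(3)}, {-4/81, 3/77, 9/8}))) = Union(ProductSet({-9/8}, {9/8}), ProductSet({3/56, 5*sqrt(3)}, {-4/81, 3/77, 9/8}))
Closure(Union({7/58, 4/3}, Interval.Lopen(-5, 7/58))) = Union({4/3}, Interval(-5, 7/58))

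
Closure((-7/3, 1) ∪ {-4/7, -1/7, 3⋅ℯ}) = [-7/3, 1] ∪ {3⋅ℯ}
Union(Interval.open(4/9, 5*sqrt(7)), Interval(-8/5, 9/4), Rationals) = Union(Interval.Ropen(-8/5, 5*sqrt(7)), Rationals)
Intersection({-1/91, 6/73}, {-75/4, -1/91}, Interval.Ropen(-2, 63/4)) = {-1/91}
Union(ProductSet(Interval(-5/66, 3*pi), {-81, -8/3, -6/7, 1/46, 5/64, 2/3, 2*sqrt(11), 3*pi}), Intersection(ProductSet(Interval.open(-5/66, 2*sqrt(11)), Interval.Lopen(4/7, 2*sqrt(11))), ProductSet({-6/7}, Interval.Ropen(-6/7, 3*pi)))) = ProductSet(Interval(-5/66, 3*pi), {-81, -8/3, -6/7, 1/46, 5/64, 2/3, 2*sqrt(11), 3*pi})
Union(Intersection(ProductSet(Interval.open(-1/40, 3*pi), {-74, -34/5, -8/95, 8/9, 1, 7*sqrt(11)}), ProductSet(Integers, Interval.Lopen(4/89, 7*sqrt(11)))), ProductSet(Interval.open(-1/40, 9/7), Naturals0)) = Union(ProductSet(Interval.open(-1/40, 9/7), Naturals0), ProductSet(Range(0, 10, 1), {8/9, 1, 7*sqrt(11)}))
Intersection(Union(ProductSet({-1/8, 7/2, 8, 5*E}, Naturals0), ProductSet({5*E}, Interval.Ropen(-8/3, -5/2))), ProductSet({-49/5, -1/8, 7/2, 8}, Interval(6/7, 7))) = ProductSet({-1/8, 7/2, 8}, Range(1, 8, 1))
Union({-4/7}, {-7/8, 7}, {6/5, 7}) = {-7/8, -4/7, 6/5, 7}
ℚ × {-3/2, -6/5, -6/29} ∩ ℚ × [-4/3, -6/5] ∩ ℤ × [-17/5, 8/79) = ℤ × {-6/5}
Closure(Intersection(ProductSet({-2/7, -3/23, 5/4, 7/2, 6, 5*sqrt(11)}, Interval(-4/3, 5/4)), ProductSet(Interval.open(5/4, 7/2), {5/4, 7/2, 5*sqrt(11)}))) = EmptySet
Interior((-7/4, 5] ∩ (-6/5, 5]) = (-6/5, 5)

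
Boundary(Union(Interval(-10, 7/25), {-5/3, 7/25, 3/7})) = {-10, 7/25, 3/7}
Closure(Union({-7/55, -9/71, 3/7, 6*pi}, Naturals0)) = Union({-7/55, -9/71, 3/7, 6*pi}, Naturals0)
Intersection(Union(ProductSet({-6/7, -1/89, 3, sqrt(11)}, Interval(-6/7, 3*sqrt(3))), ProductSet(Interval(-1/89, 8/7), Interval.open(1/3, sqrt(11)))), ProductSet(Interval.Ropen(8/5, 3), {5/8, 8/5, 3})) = EmptySet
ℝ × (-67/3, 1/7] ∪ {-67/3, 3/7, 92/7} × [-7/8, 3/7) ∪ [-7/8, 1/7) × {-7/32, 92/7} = (ℝ × (-67/3, 1/7]) ∪ ([-7/8, 1/7) × {-7/32, 92/7}) ∪ ({-67/3, 3/7, 92/7} × [-7/8, 3/7))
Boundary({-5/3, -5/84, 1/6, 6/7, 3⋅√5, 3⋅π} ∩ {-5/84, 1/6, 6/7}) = {-5/84, 1/6, 6/7}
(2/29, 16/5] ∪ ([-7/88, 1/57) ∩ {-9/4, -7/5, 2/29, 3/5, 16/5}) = (2/29, 16/5]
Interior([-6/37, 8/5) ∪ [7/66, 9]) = (-6/37, 9)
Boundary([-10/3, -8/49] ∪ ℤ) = {-10/3, -8/49} ∪ (ℤ \ (-10/3, -8/49))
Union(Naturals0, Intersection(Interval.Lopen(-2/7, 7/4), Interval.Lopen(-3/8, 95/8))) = Union(Interval.Lopen(-2/7, 7/4), Naturals0)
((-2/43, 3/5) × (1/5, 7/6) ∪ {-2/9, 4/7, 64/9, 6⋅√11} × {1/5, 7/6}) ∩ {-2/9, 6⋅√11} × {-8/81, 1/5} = {-2/9, 6⋅√11} × {1/5}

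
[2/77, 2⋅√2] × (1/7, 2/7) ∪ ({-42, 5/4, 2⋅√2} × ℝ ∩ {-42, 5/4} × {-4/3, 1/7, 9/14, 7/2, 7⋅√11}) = ({-42, 5/4} × {-4/3, 1/7, 9/14, 7/2, 7⋅√11}) ∪ ([2/77, 2⋅√2] × (1/7, 2/7))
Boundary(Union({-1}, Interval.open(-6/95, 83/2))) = {-1, -6/95, 83/2}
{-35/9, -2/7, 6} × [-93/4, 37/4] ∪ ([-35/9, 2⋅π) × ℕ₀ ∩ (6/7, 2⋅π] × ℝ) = ((6/7, 2⋅π) × ℕ₀) ∪ ({-35/9, -2/7, 6} × [-93/4, 37/4])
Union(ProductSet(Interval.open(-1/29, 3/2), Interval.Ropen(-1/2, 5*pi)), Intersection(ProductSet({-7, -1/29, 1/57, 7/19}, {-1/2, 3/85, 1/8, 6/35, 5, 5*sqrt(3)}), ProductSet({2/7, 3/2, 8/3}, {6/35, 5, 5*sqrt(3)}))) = ProductSet(Interval.open(-1/29, 3/2), Interval.Ropen(-1/2, 5*pi))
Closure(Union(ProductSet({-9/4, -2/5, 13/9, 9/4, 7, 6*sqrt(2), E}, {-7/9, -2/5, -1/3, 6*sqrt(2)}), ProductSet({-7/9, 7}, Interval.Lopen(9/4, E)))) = Union(ProductSet({-7/9, 7}, Interval(9/4, E)), ProductSet({-9/4, -2/5, 13/9, 9/4, 7, 6*sqrt(2), E}, {-7/9, -2/5, -1/3, 6*sqrt(2)}))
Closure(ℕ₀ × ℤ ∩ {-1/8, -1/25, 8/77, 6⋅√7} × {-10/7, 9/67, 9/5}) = ∅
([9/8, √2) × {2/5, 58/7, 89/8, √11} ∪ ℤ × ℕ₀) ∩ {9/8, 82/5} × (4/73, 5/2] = {9/8} × {2/5}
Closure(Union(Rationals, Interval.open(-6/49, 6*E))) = Union(Interval(-oo, oo), Rationals)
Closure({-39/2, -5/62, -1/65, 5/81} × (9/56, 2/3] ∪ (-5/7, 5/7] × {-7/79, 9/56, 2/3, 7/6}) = ({-39/2, -5/62, -1/65, 5/81} × [9/56, 2/3]) ∪ ([-5/7, 5/7] × {-7/79, 9/56, 2/3, 7/6})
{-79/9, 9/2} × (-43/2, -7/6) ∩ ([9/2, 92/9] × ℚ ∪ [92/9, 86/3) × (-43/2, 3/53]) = {9/2} × (ℚ ∩ (-43/2, -7/6))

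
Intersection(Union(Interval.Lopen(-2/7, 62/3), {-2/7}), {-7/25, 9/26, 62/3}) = {-7/25, 9/26, 62/3}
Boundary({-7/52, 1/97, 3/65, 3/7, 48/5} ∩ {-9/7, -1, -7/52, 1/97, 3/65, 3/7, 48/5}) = {-7/52, 1/97, 3/65, 3/7, 48/5}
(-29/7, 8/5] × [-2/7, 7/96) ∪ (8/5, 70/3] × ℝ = ((8/5, 70/3] × ℝ) ∪ ((-29/7, 8/5] × [-2/7, 7/96))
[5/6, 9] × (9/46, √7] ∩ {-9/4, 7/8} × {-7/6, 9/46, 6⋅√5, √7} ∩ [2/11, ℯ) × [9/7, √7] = {7/8} × {√7}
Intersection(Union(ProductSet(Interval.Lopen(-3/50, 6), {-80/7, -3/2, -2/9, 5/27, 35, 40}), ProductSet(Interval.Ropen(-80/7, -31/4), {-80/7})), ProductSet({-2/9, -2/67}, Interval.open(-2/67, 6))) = ProductSet({-2/67}, {5/27})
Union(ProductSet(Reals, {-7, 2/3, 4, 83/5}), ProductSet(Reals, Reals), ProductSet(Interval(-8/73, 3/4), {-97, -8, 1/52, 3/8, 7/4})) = ProductSet(Reals, Reals)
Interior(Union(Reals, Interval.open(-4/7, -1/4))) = Interval(-oo, oo)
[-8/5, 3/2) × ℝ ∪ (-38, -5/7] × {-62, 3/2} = ([-8/5, 3/2) × ℝ) ∪ ((-38, -5/7] × {-62, 3/2})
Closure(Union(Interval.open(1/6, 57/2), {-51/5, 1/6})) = Union({-51/5}, Interval(1/6, 57/2))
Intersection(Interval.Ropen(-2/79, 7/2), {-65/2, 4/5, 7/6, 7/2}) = {4/5, 7/6}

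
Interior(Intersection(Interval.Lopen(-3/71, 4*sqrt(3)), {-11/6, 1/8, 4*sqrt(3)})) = EmptySet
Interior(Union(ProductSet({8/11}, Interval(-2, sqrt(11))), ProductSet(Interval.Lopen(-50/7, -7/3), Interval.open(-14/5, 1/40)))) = ProductSet(Interval.open(-50/7, -7/3), Interval.open(-14/5, 1/40))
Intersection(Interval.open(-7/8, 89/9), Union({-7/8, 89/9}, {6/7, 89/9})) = {6/7}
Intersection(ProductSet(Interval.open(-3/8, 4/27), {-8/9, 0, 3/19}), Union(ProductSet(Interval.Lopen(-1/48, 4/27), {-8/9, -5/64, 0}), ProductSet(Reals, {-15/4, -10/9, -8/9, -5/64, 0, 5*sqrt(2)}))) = ProductSet(Interval.open(-3/8, 4/27), {-8/9, 0})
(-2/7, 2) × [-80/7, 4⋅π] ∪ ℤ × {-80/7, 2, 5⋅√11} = (ℤ × {-80/7, 2, 5⋅√11}) ∪ ((-2/7, 2) × [-80/7, 4⋅π])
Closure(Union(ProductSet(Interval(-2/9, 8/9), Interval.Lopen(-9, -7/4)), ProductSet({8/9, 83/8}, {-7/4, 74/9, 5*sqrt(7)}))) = Union(ProductSet({8/9, 83/8}, {-7/4, 74/9, 5*sqrt(7)}), ProductSet(Interval(-2/9, 8/9), Interval(-9, -7/4)))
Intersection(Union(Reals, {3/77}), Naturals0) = Naturals0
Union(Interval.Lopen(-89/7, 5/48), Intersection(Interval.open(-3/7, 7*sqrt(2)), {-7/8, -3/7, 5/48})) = Interval.Lopen(-89/7, 5/48)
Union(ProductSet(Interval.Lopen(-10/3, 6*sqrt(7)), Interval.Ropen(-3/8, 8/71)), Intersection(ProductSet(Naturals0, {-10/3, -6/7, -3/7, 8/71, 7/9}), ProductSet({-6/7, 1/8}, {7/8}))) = ProductSet(Interval.Lopen(-10/3, 6*sqrt(7)), Interval.Ropen(-3/8, 8/71))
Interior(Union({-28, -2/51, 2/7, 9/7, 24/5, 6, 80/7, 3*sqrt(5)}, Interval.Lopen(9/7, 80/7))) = Interval.open(9/7, 80/7)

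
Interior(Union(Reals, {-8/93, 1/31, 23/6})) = Reals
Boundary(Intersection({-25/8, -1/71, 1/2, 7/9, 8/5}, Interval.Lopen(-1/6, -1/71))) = {-1/71}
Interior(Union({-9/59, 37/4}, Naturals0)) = EmptySet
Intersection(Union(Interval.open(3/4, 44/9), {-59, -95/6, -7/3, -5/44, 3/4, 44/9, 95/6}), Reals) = Union({-59, -95/6, -7/3, -5/44, 95/6}, Interval(3/4, 44/9))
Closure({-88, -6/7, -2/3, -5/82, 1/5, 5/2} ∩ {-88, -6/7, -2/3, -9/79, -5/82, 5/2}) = {-88, -6/7, -2/3, -5/82, 5/2}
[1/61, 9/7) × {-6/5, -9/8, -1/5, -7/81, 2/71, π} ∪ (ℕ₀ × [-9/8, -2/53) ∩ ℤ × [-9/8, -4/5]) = (ℕ₀ × [-9/8, -4/5]) ∪ ([1/61, 9/7) × {-6/5, -9/8, -1/5, -7/81, 2/71, π})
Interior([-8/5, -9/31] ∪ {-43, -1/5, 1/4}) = (-8/5, -9/31)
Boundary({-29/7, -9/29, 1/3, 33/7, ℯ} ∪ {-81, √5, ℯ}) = {-81, -29/7, -9/29, 1/3, 33/7, √5, ℯ}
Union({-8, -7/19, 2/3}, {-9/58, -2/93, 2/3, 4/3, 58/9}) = {-8, -7/19, -9/58, -2/93, 2/3, 4/3, 58/9}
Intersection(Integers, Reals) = Integers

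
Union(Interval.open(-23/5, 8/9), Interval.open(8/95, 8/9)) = Interval.open(-23/5, 8/9)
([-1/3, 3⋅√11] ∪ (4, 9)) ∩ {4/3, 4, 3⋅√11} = {4/3, 4, 3⋅√11}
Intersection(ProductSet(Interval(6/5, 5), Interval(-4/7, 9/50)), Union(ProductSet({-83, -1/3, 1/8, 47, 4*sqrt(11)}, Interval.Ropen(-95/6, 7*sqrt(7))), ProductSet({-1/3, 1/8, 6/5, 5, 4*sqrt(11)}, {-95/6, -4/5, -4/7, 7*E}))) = ProductSet({6/5, 5}, {-4/7})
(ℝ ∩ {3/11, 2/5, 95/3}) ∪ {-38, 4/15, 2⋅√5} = {-38, 4/15, 3/11, 2/5, 95/3, 2⋅√5}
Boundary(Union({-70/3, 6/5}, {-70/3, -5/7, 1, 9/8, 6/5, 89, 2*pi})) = {-70/3, -5/7, 1, 9/8, 6/5, 89, 2*pi}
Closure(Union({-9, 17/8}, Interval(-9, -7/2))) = Union({17/8}, Interval(-9, -7/2))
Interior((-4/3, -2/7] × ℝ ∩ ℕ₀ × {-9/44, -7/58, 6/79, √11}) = ∅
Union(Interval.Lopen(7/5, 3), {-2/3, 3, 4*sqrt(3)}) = Union({-2/3, 4*sqrt(3)}, Interval.Lopen(7/5, 3))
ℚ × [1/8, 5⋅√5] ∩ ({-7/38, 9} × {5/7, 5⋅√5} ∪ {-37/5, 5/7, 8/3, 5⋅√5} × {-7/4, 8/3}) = ({-37/5, 5/7, 8/3} × {8/3}) ∪ ({-7/38, 9} × {5/7, 5⋅√5})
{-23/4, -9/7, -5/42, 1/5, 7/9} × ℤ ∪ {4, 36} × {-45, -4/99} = ({4, 36} × {-45, -4/99}) ∪ ({-23/4, -9/7, -5/42, 1/5, 7/9} × ℤ)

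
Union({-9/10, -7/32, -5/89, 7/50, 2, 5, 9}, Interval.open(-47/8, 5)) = Union({9}, Interval.Lopen(-47/8, 5))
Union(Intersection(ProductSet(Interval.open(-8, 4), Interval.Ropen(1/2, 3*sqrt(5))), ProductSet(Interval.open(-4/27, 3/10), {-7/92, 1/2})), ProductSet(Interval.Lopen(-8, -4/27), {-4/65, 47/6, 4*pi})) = Union(ProductSet(Interval.Lopen(-8, -4/27), {-4/65, 47/6, 4*pi}), ProductSet(Interval.open(-4/27, 3/10), {1/2}))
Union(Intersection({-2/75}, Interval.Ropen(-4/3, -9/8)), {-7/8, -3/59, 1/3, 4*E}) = {-7/8, -3/59, 1/3, 4*E}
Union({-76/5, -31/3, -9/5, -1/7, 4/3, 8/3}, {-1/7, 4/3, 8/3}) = {-76/5, -31/3, -9/5, -1/7, 4/3, 8/3}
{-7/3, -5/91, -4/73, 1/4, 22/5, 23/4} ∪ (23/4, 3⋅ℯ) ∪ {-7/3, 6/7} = {-7/3, -5/91, -4/73, 1/4, 6/7, 22/5} ∪ [23/4, 3⋅ℯ)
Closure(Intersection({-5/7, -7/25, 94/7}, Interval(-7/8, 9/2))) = {-5/7, -7/25}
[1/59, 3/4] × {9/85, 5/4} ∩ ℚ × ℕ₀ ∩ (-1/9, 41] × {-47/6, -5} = ∅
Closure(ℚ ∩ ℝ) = ℝ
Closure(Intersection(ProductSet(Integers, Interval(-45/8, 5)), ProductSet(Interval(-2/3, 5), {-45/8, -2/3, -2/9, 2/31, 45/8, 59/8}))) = ProductSet(Range(0, 6, 1), {-45/8, -2/3, -2/9, 2/31})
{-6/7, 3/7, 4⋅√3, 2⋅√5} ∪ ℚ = ℚ ∪ {4⋅√3, 2⋅√5}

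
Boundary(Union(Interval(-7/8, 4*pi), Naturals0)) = Union(Complement(Naturals0, Interval.open(-7/8, 4*pi)), {-7/8, 4*pi})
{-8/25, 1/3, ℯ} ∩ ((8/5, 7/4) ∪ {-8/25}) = {-8/25}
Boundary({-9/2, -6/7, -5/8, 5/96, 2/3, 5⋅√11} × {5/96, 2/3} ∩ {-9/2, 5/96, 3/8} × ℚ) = {-9/2, 5/96} × {5/96, 2/3}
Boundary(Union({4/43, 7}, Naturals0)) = Union({4/43}, Naturals0)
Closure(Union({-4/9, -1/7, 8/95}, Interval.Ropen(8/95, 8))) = Union({-4/9, -1/7}, Interval(8/95, 8))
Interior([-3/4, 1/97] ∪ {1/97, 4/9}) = (-3/4, 1/97)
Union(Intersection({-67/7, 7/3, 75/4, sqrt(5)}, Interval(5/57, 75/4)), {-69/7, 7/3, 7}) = {-69/7, 7/3, 7, 75/4, sqrt(5)}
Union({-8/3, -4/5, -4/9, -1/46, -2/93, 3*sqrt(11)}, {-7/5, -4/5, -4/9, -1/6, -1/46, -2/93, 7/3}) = {-8/3, -7/5, -4/5, -4/9, -1/6, -1/46, -2/93, 7/3, 3*sqrt(11)}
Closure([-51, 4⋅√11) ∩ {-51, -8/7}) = {-51, -8/7}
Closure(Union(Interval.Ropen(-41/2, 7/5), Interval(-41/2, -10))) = Interval(-41/2, 7/5)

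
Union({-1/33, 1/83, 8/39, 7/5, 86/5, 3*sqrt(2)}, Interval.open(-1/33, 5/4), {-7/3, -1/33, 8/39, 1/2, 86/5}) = Union({-7/3, 7/5, 86/5, 3*sqrt(2)}, Interval.Ropen(-1/33, 5/4))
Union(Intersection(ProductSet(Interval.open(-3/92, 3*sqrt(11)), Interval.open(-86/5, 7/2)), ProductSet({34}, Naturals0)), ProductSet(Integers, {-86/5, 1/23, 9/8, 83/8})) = ProductSet(Integers, {-86/5, 1/23, 9/8, 83/8})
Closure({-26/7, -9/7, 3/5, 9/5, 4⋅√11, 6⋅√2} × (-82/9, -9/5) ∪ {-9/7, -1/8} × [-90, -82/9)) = ({-9/7, -1/8} × [-90, -82/9]) ∪ ({-26/7, -9/7, 3/5, 9/5, 4⋅√11, 6⋅√2} × [-82/9, -9/5])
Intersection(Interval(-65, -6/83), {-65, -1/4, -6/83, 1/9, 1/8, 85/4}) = {-65, -1/4, -6/83}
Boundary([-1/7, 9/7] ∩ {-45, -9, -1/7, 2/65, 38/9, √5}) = {-1/7, 2/65}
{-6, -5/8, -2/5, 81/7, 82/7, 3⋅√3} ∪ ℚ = ℚ ∪ {3⋅√3}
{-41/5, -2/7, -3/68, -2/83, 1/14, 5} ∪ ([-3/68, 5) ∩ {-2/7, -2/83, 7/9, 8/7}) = {-41/5, -2/7, -3/68, -2/83, 1/14, 7/9, 8/7, 5}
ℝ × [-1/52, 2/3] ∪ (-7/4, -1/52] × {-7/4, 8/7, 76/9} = (ℝ × [-1/52, 2/3]) ∪ ((-7/4, -1/52] × {-7/4, 8/7, 76/9})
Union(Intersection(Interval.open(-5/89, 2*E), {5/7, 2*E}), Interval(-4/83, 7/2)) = Interval(-4/83, 7/2)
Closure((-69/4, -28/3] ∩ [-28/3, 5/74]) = {-28/3}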